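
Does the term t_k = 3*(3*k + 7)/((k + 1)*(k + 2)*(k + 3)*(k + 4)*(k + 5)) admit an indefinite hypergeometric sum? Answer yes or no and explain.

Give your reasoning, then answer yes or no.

t_(k+1)/t_k = (k + 1)*(3*k + 10)/((k + 6)*(3*k + 7)).
Gosper form: A/B · C(k+1)/C(k) with A=k + 1, B=k + 6, C=k + 7/3.
Need (k + 1)·f(k+1) − (k + 5)·f(k) = k + 7/3.
From deg A=1, deg B=1, deg C=1: d=4.
Match coefficients ⇒ f(k) = k*(k + 2)*(k**2 + 8*k + 19)/36.
Get s_k = R·t_k = k*(k**2 + 8*k + 19)/(4*(k**3 + 8*k**2 + 19*k + 12)) with R(k) = B(k−1)f(k)/C(k) = k*(k + 2)*(k + 5)*(k**2 + 8*k + 19)/(12*(3*k + 7)).
Verify: 3*(3*k + 7)/(k**5 + 15*k**4 + 85*k**3 + 225*k**2 + 274*k + 120) matches t_k.

Yes. s_k = k*(k**2 + 8*k + 19)/(4*(k**3 + 8*k**2 + 19*k + 12)).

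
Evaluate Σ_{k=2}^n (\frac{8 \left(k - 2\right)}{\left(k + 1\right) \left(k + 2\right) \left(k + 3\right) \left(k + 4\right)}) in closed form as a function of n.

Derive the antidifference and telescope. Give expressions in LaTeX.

The ratio is (k - 1)*(k + 1)/((k - 2)*(k + 5)).
A = k + 1, B = k + 5, C = k - 2.
Need (k + 1)·f(k+1) − (k + 4)·f(k) = k - 2.
From deg A=1, deg B=1, deg C=1: d=3.
A polynomial solution: f(k) = -k*(k**2 + 6*k + 17)/12.
R(k) = B(k−1)·f(k)/C(k) = -k*(k + 4)*(k**2 + 6*k + 17)/(12*(k - 2)); s_k = R·t_k = 2*k*(-k**2 - 6*k - 17)/(3*(k + 1)*(k + 2)*(k + 3)).
Verify: 8*(k - 2)/(k**4 + 10*k**3 + 35*k**2 + 50*k + 24) matches t_k.
s_(n+1) = 2*(-n**3 - 9*n**2 - 32*n - 24)/(3*(n**3 + 9*n**2 + 26*n + 24)) and s_(2) = -11/15, so S(n) = (n**3 + 9*n**2 - 34*n + 24)/(15*(n**3 + 9*n**2 + 26*n + 24)).

S(n) = \frac{n^{3} + 9 n^{2} - 34 n + 24}{15 \left(n^{3} + 9 n^{2} + 26 n + 24\right)}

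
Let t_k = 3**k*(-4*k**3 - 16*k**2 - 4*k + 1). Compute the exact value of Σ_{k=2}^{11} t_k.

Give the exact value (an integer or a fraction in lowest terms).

r(k) = 3*(4*k**3 + 28*k**2 + 48*k + 23)/(4*k**3 + 16*k**2 + 4*k - 1) after simplifying.
A = 3, B = 1, C = k**3 + 4*k**2 + k - 1/4.
Set up (3)·f(k+1) − (1)·f(k) − (k**3 + 4*k**2 + k - 1/4) = 0.
From deg A=0, deg B=0, deg C=3: d=3.
Solve for f: f(k) = (2*k**3 - k**2 - 4*k + 4)/4 (degree 3 ≤ 3).
Get s_k = R·t_k = 3**k*(-2*k**3 + k**2 + 4*k - 4) with R(k) = B(k−1)f(k)/C(k) = (2*k**3 - k**2 - 4*k + 4)/(4*k**3 + 16*k**2 + 4*k - 1).
Verify: 3**k*(-4*k**3 - 16*k**2 - 4*k + 1) matches t_k.
Σ_(k=2)^(11) t_k = s_(12) − s_(2) = -1736749188 − (-72) = -1736749116.

Σ = -1736749116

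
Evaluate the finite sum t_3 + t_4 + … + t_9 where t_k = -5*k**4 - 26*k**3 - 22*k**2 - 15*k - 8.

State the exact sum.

Compute t_(k+1)/t_k: get (5*k**4 + 46*k**3 + 130*k**2 + 157*k + 76)/(5*k**4 + 26*k**3 + 22*k**2 + 15*k + 8).
Normal form (A,B,C) = (1, 1, k**4 + 26*k**3/5 + 22*k**2/5 + 3*k + 8/5).
Solve (1)·f(k+1) − (1)·f(k) = k**4 + 26*k**3/5 + 22*k**2/5 + 3*k + 8/5.
Bound: deg f ≤ 5.
Solve for f: f(k) = k*(k**4 + 4*k**3 - 4*k**2 + 3*k + 4)/5 (degree 5 ≤ 5).
Then R = B(k−1)f/C = k*(k**4 + 4*k**3 - 4*k**2 + 3*k + 4)/(5*k**4 + 26*k**3 + 22*k**2 + 15*k + 8), so s_k = R(k)·t_k = k*(-k**4 - 4*k**3 + 4*k**2 - 3*k - 4).
Check: Δs_k = -5*k**4 - 26*k**3 - 22*k**2 - 15*k - 8. ✓
Evaluate s at k=10 and k=3: -136340 and -498; difference -135842.

Σ = -135842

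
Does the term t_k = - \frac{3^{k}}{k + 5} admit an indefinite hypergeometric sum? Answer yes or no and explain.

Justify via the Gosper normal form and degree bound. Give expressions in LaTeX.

No. Not Gosper-summable.

t_(k+1)/t_k = 3*(k + 5)/(k + 6).
A = 3*k + 15, B = k + 6, C = 1.
Set up (3*k + 15)·f(k+1) − (k + 5)·f(k) − (1) = 0.
Degrees (1,1,0) ⇒ d ≤ -1.
d = -1 < 0 ⇒ no nonzero polynomial f; not summable.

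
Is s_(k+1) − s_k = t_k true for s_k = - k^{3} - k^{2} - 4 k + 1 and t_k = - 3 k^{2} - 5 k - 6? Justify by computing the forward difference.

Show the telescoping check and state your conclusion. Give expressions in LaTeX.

Valid — Δs_k = t_k.

s_(k+1) = -k**3 - 4*k**2 - 9*k - 5
s_(k+1) − s_k = -3*k**2 - 5*k - 6
(s_(k+1) − s_k) − t_k = 0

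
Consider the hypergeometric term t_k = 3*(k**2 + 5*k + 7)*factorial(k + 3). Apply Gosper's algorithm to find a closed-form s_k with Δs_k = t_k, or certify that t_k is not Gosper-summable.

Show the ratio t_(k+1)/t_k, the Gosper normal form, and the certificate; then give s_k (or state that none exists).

s_k = 3*(k + 1)*factorial(k + 3)

r(k) = (k + 4)*(5*k + (k + 1)**2 + 12)/(k**2 + 5*k + 7) after simplifying.
A = k + 4, B = 1, C = k**2 + 5*k + 7.
Need (k + 4)·f(k+1) − (1)·f(k) = k**2 + 5*k + 7.
d = 1 from the (1,0,2) case.
Match coefficients ⇒ f(k) = k + 1.
Get s_k = R·t_k = 3*(k + 1)*factorial(k + 3) with R(k) = B(k−1)f(k)/C(k) = (k + 1)/(k**2 + 5*k + 7).
s_(k+1) − s_k = 3*(k**2 + 5*k + 7)*factorial(k + 3) = t_k.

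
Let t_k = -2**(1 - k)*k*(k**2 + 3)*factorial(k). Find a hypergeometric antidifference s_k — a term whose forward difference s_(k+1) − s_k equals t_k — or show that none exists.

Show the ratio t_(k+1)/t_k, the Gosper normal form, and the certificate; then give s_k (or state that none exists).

Ratio r(k) = (k + 1)**2*((k + 1)**2 + 3)/(2*k*(k**2 + 3)).
Factor: A=k/2 + 1/2; B=1; C=k**3 + 3*k.
Solve (k/2 + 1/2)·f(k+1) − (1)·f(k) = k**3 + 3*k.
Degrees (1,0,3) ⇒ d ≤ 2.
Solve for f: f(k) = 2*k*(k - 1) (degree 2 ≤ 2).
Then R = B(k−1)f/C = 2*(k - 1)/(k**2 + 3), so s_k = R(k)·t_k = -2**(2 - k)*k*(k - 1)*factorial(k).
Verify: -2**(1 - k)*k*(k**2 + 3)*factorial(k) matches t_k.

s_k = -2**(2 - k)*k*(k - 1)*factorial(k)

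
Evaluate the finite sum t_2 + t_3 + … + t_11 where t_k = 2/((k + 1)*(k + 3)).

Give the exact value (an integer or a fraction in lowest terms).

r(k) = (k + 1)*(k + 3)/((k + 2)*(k + 4)) after simplifying.
Factor: A=k + 1; B=k + 4; C=k + 2.
Key eq: (k + 1)·f(k+1) = (k + 3)·f(k) + (k + 2).
From deg A=1, deg B=1, deg C=1: d=2.
Solving with deg f ≤ 2: f(k) = k*(3*k + 5)/4.
R(k) = B(k−1)·f(k)/C(k) = k*(k + 3)*(3*k + 5)/(4*(k + 2)); s_k = R·t_k = k*(3*k + 5)/(2*(k + 1)*(k + 2)).
Δs = 2/(k**2 + 4*k + 3), as required.
Telescoping: Σ = s_(12) − s_(2) = 123/91 − (11/12) = 475/1092.

Σ = 475/1092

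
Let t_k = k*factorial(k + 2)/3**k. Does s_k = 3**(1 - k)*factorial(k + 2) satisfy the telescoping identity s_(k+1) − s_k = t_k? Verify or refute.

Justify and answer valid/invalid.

valid (s_(k+1) − s_k reduces to t_k)

s_(k+1) = factorial(k + 3)/3**k
s_(k+1) − s_k = k*factorial(k + 2)/3**k
(s_(k+1) − s_k) − t_k = 0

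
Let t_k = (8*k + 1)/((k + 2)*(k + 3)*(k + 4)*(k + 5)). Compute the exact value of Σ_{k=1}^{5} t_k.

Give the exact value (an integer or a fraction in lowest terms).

t_(k+1)/t_k = (k + 2)*(8*k + 9)/((k + 6)*(8*k + 1)).
So A=k + 2 and B=k + 6, with C=k + 1/8.
Solve (k + 2)·f(k+1) − (k + 5)·f(k) = k + 1/8.
deg f ≤ 3 (via 1,1,1).
Solving with deg f ≤ 3: f(k) = k*(k**2 + 9*k - 6)/64.
Then R = B(k−1)f/C = k*(k + 5)*(k**2 + 9*k - 6)/(8*(8*k + 1)), so s_k = R(k)·t_k = k*(k**2 + 9*k - 6)/(8*(k + 2)*(k + 3)*(k + 4)).
Verify: (8*k + 1)/(k**4 + 14*k**3 + 71*k**2 + 154*k + 120) matches t_k.
Sum = s_(6) − s_(1); s_(6) = 7/80, s_(1) = 1/120 ⇒ 19/240.

Σ = 19/240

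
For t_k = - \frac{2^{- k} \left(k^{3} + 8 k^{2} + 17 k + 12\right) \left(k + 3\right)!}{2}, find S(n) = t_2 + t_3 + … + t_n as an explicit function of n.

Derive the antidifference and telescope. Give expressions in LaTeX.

S(n) = 240 - \frac{2^{- n} n^{2} \left(n + 4\right)!}{2} - 3 \cdot 2^{- n} n \left(n + 4\right)! - \frac{2^{- n} \left(n + 4\right)!}{2}

r(k) = (k**4 + 15*k**3 + 80*k**2 + 182*k + 152)/(2*(k**3 + 8*k**2 + 17*k + 12)) after simplifying.
So A=k/2 + 2 and B=1, with C=k**3 + 8*k**2 + 17*k + 12.
Set up (k/2 + 2)·f(k+1) − (1)·f(k) − (k**3 + 8*k**2 + 17*k + 12) = 0.
Degrees (1,0,3) ⇒ d ≤ 2.
Match coefficients ⇒ f(k) = 2*(k**2 + 4*k - 4).
Get s_k = R·t_k = -(k**2 + 4*k - 4)*factorial(k + 3)/2**k with R(k) = B(k−1)f(k)/C(k) = 2*(k**2 + 4*k - 4)/(k**3 + 8*k**2 + 17*k + 12).
Δs = -(k**3 + 8*k**2 + 17*k + 12)*factorial(k + 3)/(2*2**k), as required.
s_(n+1) = -2**(-n - 1)*(n**2 + 6*n + 1)*factorial(n + 4) and s_(2) = -240, so S(n) = 240 - n**2*factorial(n + 4)/(2*2**n) - 3*n*factorial(n + 4)/2**n - factorial(n + 4)/(2*2**n).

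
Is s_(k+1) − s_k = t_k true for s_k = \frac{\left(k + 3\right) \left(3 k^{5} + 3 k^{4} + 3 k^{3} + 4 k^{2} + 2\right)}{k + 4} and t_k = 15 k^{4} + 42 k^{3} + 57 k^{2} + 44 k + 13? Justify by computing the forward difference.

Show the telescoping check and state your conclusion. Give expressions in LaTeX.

Invalid: residual \frac{- 12 k^{5} - 99 k^{4} - 222 k^{3} - 268 k^{2} - 189 k - 50}{k^{2} + 9 k + 20} ≠ 0.

s_(k+1) = (3*k**6 + 30*k**5 + 117*k**4 + 241*k**3 + 288*k**2 + 191*k + 60)/(k + 5)
s_(k+1) − s_k = (15*k**6 + 165*k**5 + 636*k**4 + 1175*k**3 + 1281*k**2 + 808*k + 210)/(k**2 + 9*k + 20)
(s_(k+1) − s_k) − t_k = (-12*k**5 - 99*k**4 - 222*k**3 - 268*k**2 - 189*k - 50)/(k**2 + 9*k + 20)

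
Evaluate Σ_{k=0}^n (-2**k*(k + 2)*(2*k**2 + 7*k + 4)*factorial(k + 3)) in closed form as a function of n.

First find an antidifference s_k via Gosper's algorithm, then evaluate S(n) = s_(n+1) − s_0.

S(n) = -2**(n + 1)*(n + 1)**2*factorial(n + 4)

Step 1: r(k) = 2*(k + 3)*(k + 4)*(7*k + 2*(k + 1)**2 + 11)/((k + 2)*(2*k**2 + 7*k + 4)).
So A=2*k + 8 and B=1, with C=k**3 + 11*k**2/2 + 9*k + 4.
Solve (2*k + 8)·f(k+1) − (1)·f(k) = k**3 + 11*k**2/2 + 9*k + 4.
From deg A=1, deg B=0, deg C=3: d=2.
Coefficient equations give f(k) = k**2/2.
Then R = B(k−1)f/C = k**2/((k + 2)*(2*k**2 + 7*k + 4)), so s_k = R(k)·t_k = -2**k*k**2*factorial(k + 3).
s_(k+1) − s_k = -2**k*(k + 2)*(2*k**2 + 7*k + 4)*factorial(k + 3) = t_k.
Telescope: S(n) = s_(n+1) − s_(0) = -2**(n + 1)*(n + 1)**2*factorial(n + 4) − (0) = -2**(n + 1)*(n + 1)**2*factorial(n + 4).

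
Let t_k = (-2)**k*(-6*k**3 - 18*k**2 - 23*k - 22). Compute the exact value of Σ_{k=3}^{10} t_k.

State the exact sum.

The ratio is 2*(-6*k**3 - 36*k**2 - 77*k - 69)/(6*k**3 + 18*k**2 + 23*k + 22).
Normal form (A,B,C) = (-2, 1, k**3 + 3*k**2 + 23*k/6 + 11/3).
Key eq: (-2)·f(k+1) = (1)·f(k) + (k**3 + 3*k**2 + 23*k/6 + 11/3).
d = 3 from the (0,0,3) case.
A polynomial solution: f(k) = -(2*k**3 + 2*k**2 + k + 4)/6.
Then R = B(k−1)f/C = -(2*k**3 + 2*k**2 + k + 4)/((k + 2)*(6*k**2 + 6*k + 11)), so s_k = R(k)·t_k = (-2)**k*(2*k**3 + 2*k**2 + k + 4).
Check: Δs_k = (-2)**k*(-6*k**3 - 18*k**2 - 23*k - 22). ✓
Evaluate s at k=11 and k=3: -5978112 and -632; difference -5977480.

Σ = -5977480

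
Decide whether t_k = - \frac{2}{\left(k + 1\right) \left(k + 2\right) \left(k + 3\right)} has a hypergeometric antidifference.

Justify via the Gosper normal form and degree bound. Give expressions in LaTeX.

Yes. s_k = \frac{k \left(- k - 3\right)}{2 \left(k + 1\right) \left(k + 2\right)}.

r(k) = (k + 1)/(k + 4) after simplifying.
Factor: A=k + 1; B=k + 4; C=1.
Set up (k + 1)·f(k+1) − (k + 3)·f(k) − (1) = 0.
From deg A=1, deg B=1, deg C=0: d=2.
Coefficient equations give f(k) = k*(k + 3)/4.
Then R = B(k−1)f/C = k*(k + 3)**2/4, so s_k = R(k)·t_k = k*(-k - 3)/(2*(k + 1)*(k + 2)).
Δs = -2/(k**3 + 6*k**2 + 11*k + 6), as required.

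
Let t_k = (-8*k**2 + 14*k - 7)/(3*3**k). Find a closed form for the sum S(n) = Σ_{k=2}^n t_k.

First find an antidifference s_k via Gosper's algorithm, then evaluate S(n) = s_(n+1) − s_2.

r(k) = (8*k**2 + 2*k + 1)/(3*(8*k**2 - 14*k + 7)) after simplifying.
So A=1/3 and B=1, with C=k**2 - 7*k/4 + 7/8.
Need (1/3)·f(k+1) − (1)·f(k) = k**2 - 7*k/4 + 7/8.
deg f ≤ 2 (via 0,0,2).
Solving with deg f ≤ 2: f(k) = -3*(4*k**2 - 3*k + 4)/8.
Certificate R = B(k−1)f/C = -3*(4*k**2 - 3*k + 4)/(8*k**2 - 14*k + 7) gives s_k = (4*k**2 - 3*k + 4)/3**k.
s_(k+1) − s_k = (-8*k**2 + 14*k - 7)/(3*3**k) = t_k.
Telescope: S(n) = s_(n+1) − s_(2) = 3**(-n - 1)*(4*n**2 + 5*n + 5) − (14/9) = 3**(-n - 2)*(-14*3**n + 12*n**2 + 15*n + 15).

S(n) = 3**(-n - 2)*(-14*3**n + 12*n**2 + 15*n + 15)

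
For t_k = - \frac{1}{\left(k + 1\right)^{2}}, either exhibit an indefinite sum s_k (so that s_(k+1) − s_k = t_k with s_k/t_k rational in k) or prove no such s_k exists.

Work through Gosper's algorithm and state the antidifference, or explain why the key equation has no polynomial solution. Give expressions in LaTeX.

Ratio r(k) = (k + 1)**2/(k + 2)**2.
A = k**2 + 2*k + 1, B = k**2 + 4*k + 4, C = 1.
f must satisfy (k**2 + 2*k + 1)·f(k+1) − (k**2 + 2*k + 1)·f(k) = 1.
d = 0 from the (2,2,0) case.
Write f(k) = c0. Then LHS − RHS = -1, requiring -1 = 0: contradictory. No certificate.

no hypergeometric antidifference exists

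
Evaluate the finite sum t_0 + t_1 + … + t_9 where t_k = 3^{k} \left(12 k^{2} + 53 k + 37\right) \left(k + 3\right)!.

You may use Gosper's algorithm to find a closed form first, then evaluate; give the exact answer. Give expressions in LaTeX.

r(k) = 3*(12*k**3 + 125*k**2 + 410*k + 408)/(12*k**2 + 53*k + 37) after simplifying.
Factor: A=3*k + 12; B=1; C=k**2 + 53*k/12 + 37/12.
Key eq: (3*k + 12)·f(k+1) = (1)·f(k) + (k**2 + 53*k/12 + 37/12).
Degrees (1,0,2) ⇒ d ≤ 1.
Coefficient equations give f(k) = (4*k - 1)/12.
Get s_k = R·t_k = 3**k*(4*k - 1)*factorial(k + 3) with R(k) = B(k−1)f(k)/C(k) = (4*k - 1)/(12*k**2 + 53*k + 37).
Check: Δs_k = 3**k*(12*k**2 + 53*k + 37)*factorial(k + 3). ✓
Sum = s_(10) − s_(0); s_(10) = 14340274697548800, s_(0) = -6 ⇒ 14340274697548806.

Σ = 14340274697548806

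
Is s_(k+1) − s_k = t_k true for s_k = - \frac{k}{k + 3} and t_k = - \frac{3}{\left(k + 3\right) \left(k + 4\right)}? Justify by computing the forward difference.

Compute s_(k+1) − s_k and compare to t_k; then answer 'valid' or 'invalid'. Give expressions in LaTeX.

s_(k+1) = (-k - 1)/(k + 4)
s_(k+1) − s_k = -3/(k**2 + 7*k + 12)
(s_(k+1) − s_k) − t_k = 0

valid (s_(k+1) − s_k reduces to t_k)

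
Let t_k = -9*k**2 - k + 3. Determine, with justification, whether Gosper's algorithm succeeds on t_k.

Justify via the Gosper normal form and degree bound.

Yes. s_k = k*(-3*k**2 + 4*k + 2).

Compute t_(k+1)/t_k: get (k + 9*(k + 1)**2 - 2)/(9*k**2 + k - 3).
A = 1, B = 1, C = k**2 + k/9 - 1/3.
Set up (1)·f(k+1) − (1)·f(k) − (k**2 + k/9 - 1/3) = 0.
Bound: deg f ≤ 3.
Match coefficients ⇒ f(k) = k*(3*k**2 - 4*k - 2)/9.
Then R = B(k−1)f/C = k*(3*k**2 - 4*k - 2)/(9*k**2 + k - 3), so s_k = R(k)·t_k = k*(-3*k**2 + 4*k + 2).
Verify: -9*k**2 - k + 3 matches t_k.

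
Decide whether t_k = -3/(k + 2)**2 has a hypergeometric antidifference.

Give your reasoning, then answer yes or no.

No — the linear system for f has no solution.

Step 1: r(k) = (k + 2)**2/(k + 3)**2.
So A=k**2 + 4*k + 4 and B=k**2 + 6*k + 9, with C=1.
Need (k**2 + 4*k + 4)·f(k+1) − (k**2 + 4*k + 4)·f(k) = 1.
Bound: deg f ≤ 0.
Generic f = c0 gives residual -1; -1 = 0 cannot hold, so t_k is not Gosper-summable.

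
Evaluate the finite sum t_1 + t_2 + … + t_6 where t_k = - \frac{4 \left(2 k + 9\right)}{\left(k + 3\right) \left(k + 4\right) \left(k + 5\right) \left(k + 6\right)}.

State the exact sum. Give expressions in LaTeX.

t_(k+1)/t_k = (k + 3)*(2*k + 11)/((k + 7)*(2*k + 9)).
Normal form (A,B,C) = (k + 3, k + 7, k + 9/2).
Key eq: (k + 3)·f(k+1) = (k + 6)·f(k) + (k + 9/2).
Degrees (1,1,1) ⇒ d ≤ 3.
Coefficient equations give f(k) = k*(k + 4)*(k + 8)/30.
R(k) = B(k−1)·f(k)/C(k) = k*(k + 4)*(k + 6)*(k + 8)/(15*(2*k + 9)); s_k = R·t_k = 4*k*(-k - 8)/(15*(k**2 + 8*k + 15)).
Verify: 4*(-2*k - 9)/(k**4 + 18*k**3 + 119*k**2 + 342*k + 360) matches t_k.
Telescoping: Σ = s_(7) − s_(1) = -7/30 − (-1/10) = -2/15.

Σ = -2/15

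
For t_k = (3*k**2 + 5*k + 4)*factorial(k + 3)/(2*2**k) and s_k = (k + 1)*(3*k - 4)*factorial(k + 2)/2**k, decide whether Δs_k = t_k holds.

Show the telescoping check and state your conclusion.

Invalid: residual -(3*k**2 + 2*k + 5)*factorial(k + 2)/2**k ≠ 0.

s_(k+1) = (k + 2)*(3*k - 1)*factorial(k + 3)/(2*2**k)
s_(k+1) − s_k = (3*k**3 + 8*k**2 + 15*k + 2)*factorial(k + 2)/(2*2**k)
(s_(k+1) − s_k) − t_k = -(3*k**2 + 2*k + 5)*factorial(k + 2)/2**k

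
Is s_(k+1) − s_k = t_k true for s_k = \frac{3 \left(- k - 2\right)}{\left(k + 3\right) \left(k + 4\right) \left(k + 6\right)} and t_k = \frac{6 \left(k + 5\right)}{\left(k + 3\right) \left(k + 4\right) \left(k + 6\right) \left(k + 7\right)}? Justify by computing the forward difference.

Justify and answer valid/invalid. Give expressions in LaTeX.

Invalid: residual \frac{6 \left(- 3 k - 17\right)}{k^{5} + 25 k^{4} + 245 k^{3} + 1175 k^{2} + 2754 k + 2520} ≠ 0.

s_(k+1) = 3*(-k - 3)/((k + 4)*(k + 5)*(k + 7))
s_(k+1) − s_k = 6*(k**2 + 7*k + 8)/(k**5 + 25*k**4 + 245*k**3 + 1175*k**2 + 2754*k + 2520)
(s_(k+1) − s_k) − t_k = 6*(-3*k - 17)/(k**5 + 25*k**4 + 245*k**3 + 1175*k**2 + 2754*k + 2520)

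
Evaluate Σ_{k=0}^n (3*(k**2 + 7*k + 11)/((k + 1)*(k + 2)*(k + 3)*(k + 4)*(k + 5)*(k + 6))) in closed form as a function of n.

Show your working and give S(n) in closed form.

S(n) = (n**3 + 12*n**2 + 44*n + 33)/(15*(n**3 + 12*n**2 + 44*n + 48))

t_(k+1)/t_k = (k + 1)*(7*k + (k + 1)**2 + 18)/((k + 7)*(k**2 + 7*k + 11)).
Gosper form: A/B · C(k+1)/C(k) with A=k + 1, B=k + 7, C=k**2 + 7*k + 11.
Set up (k + 1)·f(k+1) − (k + 6)·f(k) − (k**2 + 7*k + 11) = 0.
Bound: deg f ≤ 5.
Solving with deg f ≤ 5: f(k) = k*(k + 2)*(k + 4)*(k**2 + 9*k + 23)/45.
So s_k = (B(k−1)f/C)·t_k = (k*(k + 2)*(k + 4)*(k + 6)*(k**2 + 9*k + 23)/(45*(k**2 + 7*k + 11)))·t_k = k*(k**2 + 9*k + 23)/(15*(k**3 + 9*k**2 + 23*k + 15)).
Check: Δs_k = 3*(k**2 + 7*k + 11)/(k**6 + 21*k**5 + 175*k**4 + 735*k**3 + 1624*k**2 + 1764*k + 720). ✓
Telescope: S(n) = s_(n+1) − s_(0) = (n**3 + 12*n**2 + 44*n + 33)/(15*(n**3 + 12*n**2 + 44*n + 48)) − (0) = (n**3 + 12*n**2 + 44*n + 33)/(15*(n**3 + 12*n**2 + 44*n + 48)).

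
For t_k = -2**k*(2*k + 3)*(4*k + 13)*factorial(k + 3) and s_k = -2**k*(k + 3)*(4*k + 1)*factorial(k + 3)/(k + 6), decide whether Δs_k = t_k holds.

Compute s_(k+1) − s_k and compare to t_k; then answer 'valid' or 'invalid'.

s_(k+1) = -2**(k + 1)*(k + 4)*(4*k + 5)*factorial(k + 4)/(k + 7)
s_(k+1) − s_k = -2**k*(8*k**4 + 118*k**3 + 611*k**2 + 1314*k + 939)*factorial(k + 3)/((k + 6)*(k + 7))
(s_(k+1) − s_k) − t_k = 3*2**k*(8*k**3 + 86*k**2 + 263*k + 233)*factorial(k + 3)/((k + 6)*(k + 7))

Invalid: residual 3*2**k*(8*k**3 + 86*k**2 + 263*k + 233)*factorial(k + 3)/((k + 6)*(k + 7)) ≠ 0.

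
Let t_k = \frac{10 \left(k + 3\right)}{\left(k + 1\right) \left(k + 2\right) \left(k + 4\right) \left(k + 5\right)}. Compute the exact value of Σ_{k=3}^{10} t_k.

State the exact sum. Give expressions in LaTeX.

Compute t_(k+1)/t_k: get (k + 1)*(k + 4)**2/((k + 3)**2*(k + 6)).
Take A(k)=k + 1, B(k)=k + 6, C(k)=k**2 + 6*k + 9.
Need (k + 1)·f(k+1) − (k + 5)·f(k) = k**2 + 6*k + 9.
From deg A=1, deg B=1, deg C=2: d=4.
Coefficient equations give f(k) = k*(k + 2)*(k + 3)*(k + 5)/8.
R(k) = B(k−1)·f(k)/C(k) = k*(k + 2)*(k + 5)**2/(8*(k + 3)); s_k = R·t_k = 5*k*(k + 5)/(4*(k**2 + 5*k + 4)).
Verify: 10*(k + 3)/(k**4 + 12*k**3 + 49*k**2 + 78*k + 40) matches t_k.
Telescoping: Σ = s_(11) − s_(3) = 11/9 − (15/14) = 19/126.

Σ = 19/126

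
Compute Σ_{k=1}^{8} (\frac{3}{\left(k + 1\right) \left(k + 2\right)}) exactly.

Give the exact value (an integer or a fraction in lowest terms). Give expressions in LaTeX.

r(k) = (k + 1)/(k + 3) after simplifying.
Take A(k)=k + 1, B(k)=k + 3, C(k)=1.
Solve (k + 1)·f(k+1) − (k + 2)·f(k) = 1.
Degrees (1,1,0) ⇒ d ≤ 1.
Solve for f: f(k) = k (degree 1 ≤ 1).
Certificate R = B(k−1)f/C = k*(k + 2) gives s_k = 3*k/(k + 1).
Δs = 3/(k**2 + 3*k + 2), as required.
Evaluate s at k=9 and k=1: 27/10 and 3/2; difference 6/5.

Σ = 6/5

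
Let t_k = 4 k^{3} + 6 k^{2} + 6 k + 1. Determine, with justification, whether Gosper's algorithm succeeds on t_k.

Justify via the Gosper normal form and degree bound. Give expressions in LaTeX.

Yes. s_k = k \left(k^{3} + k - 1\right).

r(k) = (4*k**3 + 18*k**2 + 30*k + 17)/(4*k**3 + 6*k**2 + 6*k + 1) after simplifying.
Gosper form: A/B · C(k+1)/C(k) with A=1, B=1, C=k**3 + 3*k**2/2 + 3*k/2 + 1/4.
f must satisfy (1)·f(k+1) − (1)·f(k) = k**3 + 3*k**2/2 + 3*k/2 + 1/4.
From deg A=0, deg B=0, deg C=3: d=4.
Solving with deg f ≤ 4: f(k) = k*(k**3 + k - 1)/4.
So s_k = (B(k−1)f/C)·t_k = (k*(k**3 + k - 1)/(4*k**3 + 6*k**2 + 6*k + 1))·t_k = k*(k**3 + k - 1).
Verify: 4*k**3 + 6*k**2 + 6*k + 1 matches t_k.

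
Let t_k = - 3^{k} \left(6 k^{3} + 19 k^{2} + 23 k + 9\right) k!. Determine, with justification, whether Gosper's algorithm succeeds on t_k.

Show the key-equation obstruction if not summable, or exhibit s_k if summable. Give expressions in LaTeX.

t_(k+1)/t_k = 3*(6*k**4 + 43*k**3 + 116*k**2 + 136*k + 57)/(6*k**3 + 19*k**2 + 23*k + 9).
So A=3*k + 3 and B=1, with C=k**3 + 19*k**2/6 + 23*k/6 + 3/2.
Set up (3*k + 3)·f(k+1) − (1)·f(k) − (k**3 + 19*k**2/6 + 23*k/6 + 3/2) = 0.
d = 2 from the (1,0,3) case.
Solving with deg f ≤ 2: f(k) = k*(2*k + 1)/6.
Then R = B(k−1)f/C = k*(2*k + 1)/(6*k**3 + 19*k**2 + 23*k + 9), so s_k = R(k)·t_k = -3**k*k*(2*k + 1)*factorial(k).
Δs = -3**k*(6*k**3 + 19*k**2 + 23*k + 9)*factorial(k), as required.

Yes. s_k = - 3^{k} k \left(2 k + 1\right) k!.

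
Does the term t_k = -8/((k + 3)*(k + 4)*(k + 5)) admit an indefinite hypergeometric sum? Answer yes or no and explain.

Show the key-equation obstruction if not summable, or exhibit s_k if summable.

Yes. s_k = k*(-k - 7)/(3*(k + 3)*(k + 4)).

Ratio r(k) = (k + 3)/(k + 6).
Normal form (A,B,C) = (k + 3, k + 6, 1).
Need (k + 3)·f(k+1) − (k + 5)·f(k) = 1.
d = 2 from the (1,1,0) case.
Solving with deg f ≤ 2: f(k) = k*(k + 7)/24.
R(k) = B(k−1)·f(k)/C(k) = k*(k + 5)*(k + 7)/24; s_k = R·t_k = k*(-k - 7)/(3*(k + 3)*(k + 4)).
Check: Δs_k = -8/(k**3 + 12*k**2 + 47*k + 60). ✓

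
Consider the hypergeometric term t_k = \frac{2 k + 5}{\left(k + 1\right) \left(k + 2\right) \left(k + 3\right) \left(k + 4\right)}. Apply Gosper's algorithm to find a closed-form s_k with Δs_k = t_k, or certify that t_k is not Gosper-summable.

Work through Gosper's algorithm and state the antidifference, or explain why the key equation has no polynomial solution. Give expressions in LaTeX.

s_k = \frac{k \left(k + 4\right)}{3 \left(k^{2} + 4 k + 3\right)}

Ratio r(k) = (k + 1)*(2*k + 7)/((k + 5)*(2*k + 5)).
Take A(k)=k + 1, B(k)=k + 5, C(k)=k + 5/2.
Need (k + 1)·f(k+1) − (k + 4)·f(k) = k + 5/2.
From deg A=1, deg B=1, deg C=1: d=3.
Solve for f: f(k) = k*(k + 2)*(k + 4)/6 (degree 3 ≤ 3).
Get s_k = R·t_k = k*(k + 4)/(3*(k**2 + 4*k + 3)) with R(k) = B(k−1)f(k)/C(k) = k*(k + 2)*(k + 4)**2/(3*(2*k + 5)).
Δs = (2*k + 5)/(k**4 + 10*k**3 + 35*k**2 + 50*k + 24), as required.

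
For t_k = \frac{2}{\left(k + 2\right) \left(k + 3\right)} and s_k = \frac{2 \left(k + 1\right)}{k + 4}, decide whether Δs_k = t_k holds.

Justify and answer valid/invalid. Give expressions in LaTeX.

Invalid: residual \frac{4 \left(k^{2} + 3 k - 1\right)}{k^{4} + 14 k^{3} + 71 k^{2} + 154 k + 120} ≠ 0.

s_(k+1) = 2*(k + 2)/(k + 5)
s_(k+1) − s_k = 6/(k**2 + 9*k + 20)
(s_(k+1) − s_k) − t_k = 4*(k**2 + 3*k - 1)/(k**4 + 14*k**3 + 71*k**2 + 154*k + 120)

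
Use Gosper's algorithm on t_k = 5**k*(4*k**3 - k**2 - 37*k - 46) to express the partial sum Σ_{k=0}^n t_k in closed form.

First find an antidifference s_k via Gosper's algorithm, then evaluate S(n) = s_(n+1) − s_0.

S(n) = 5*5**n*n**3 - 5*5**n*n**2 - 40*5**n*n - 50*5**n + 4

r(k) = 5*(4*k**3 + 11*k**2 - 27*k - 80)/(4*k**3 - k**2 - 37*k - 46) after simplifying.
A = 5, B = 1, C = k**3 - k**2/4 - 37*k/4 - 23/2.
Key eq: (5)·f(k+1) = (1)·f(k) + (k**3 - k**2/4 - 37*k/4 - 23/2).
Bound: deg f ≤ 3.
Coefficient equations give f(k) = (k**3 - 4*k**2 - 3*k - 4)/4.
Get s_k = R·t_k = 5**k*(k**3 - 4*k**2 - 3*k - 4) with R(k) = B(k−1)f(k)/C(k) = (k**3 - 4*k**2 - 3*k - 4)/(4*k**3 - k**2 - 37*k - 46).
Check: Δs_k = 5**k*(4*k**3 - k**2 - 37*k - 46). ✓
Telescope: S(n) = s_(n+1) − s_(0) = 5**(n + 1)*(n**3 - n**2 - 8*n - 10) − (-4) = 5*5**n*n**3 - 5*5**n*n**2 - 40*5**n*n - 50*5**n + 4.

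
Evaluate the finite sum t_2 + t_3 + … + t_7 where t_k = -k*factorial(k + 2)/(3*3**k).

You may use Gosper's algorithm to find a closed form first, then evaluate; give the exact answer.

Ratio r(k) = (k + 1)*(k + 3)/(3*k).
Factor: A=k/3 + 1; B=1; C=k.
Key eq: (k/3 + 1)·f(k+1) = (1)·f(k) + (k).
d = 0 from the (1,0,1) case.
Solve for f: f(k) = 3 (degree 0 ≤ 0).
Get s_k = R·t_k = -factorial(k + 2)/3**k with R(k) = B(k−1)f(k)/C(k) = 3/k.
s_(k+1) − s_k = -k*factorial(k + 2)/(3*3**k) = t_k.
Σ_(k=2)^(7) t_k = s_(8) − s_(2) = -44800/81 − (-8/3) = -44584/81.

Σ = -44584/81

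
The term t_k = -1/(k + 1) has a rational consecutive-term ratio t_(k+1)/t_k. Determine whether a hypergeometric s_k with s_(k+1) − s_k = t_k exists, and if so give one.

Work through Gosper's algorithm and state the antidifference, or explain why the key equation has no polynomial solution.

t_(k+1)/t_k = (k + 1)/(k + 2).
A = k + 1, B = k + 2, C = 1.
f must satisfy (k + 1)·f(k+1) − (k + 1)·f(k) = 1.
d = 0 from the (1,1,0) case.
Write f(k) = c0. Then LHS − RHS = -1, requiring -1 = 0: contradictory. No certificate.

none — t_k is not Gosper-summable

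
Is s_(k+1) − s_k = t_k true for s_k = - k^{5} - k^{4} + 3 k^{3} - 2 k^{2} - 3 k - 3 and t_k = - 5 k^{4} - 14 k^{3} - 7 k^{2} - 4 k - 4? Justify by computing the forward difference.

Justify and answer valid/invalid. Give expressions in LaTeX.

s_(k+1) = -k**5 - 6*k**4 - 11*k**3 - 9*k**2 - 7*k - 7
s_(k+1) − s_k = -5*k**4 - 14*k**3 - 7*k**2 - 4*k - 4
(s_(k+1) − s_k) − t_k = 0

Valid — Δs_k = t_k.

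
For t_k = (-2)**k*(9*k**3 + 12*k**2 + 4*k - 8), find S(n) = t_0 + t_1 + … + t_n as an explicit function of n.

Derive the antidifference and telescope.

Step 1: r(k) = 2*(-9*k**3 - 39*k**2 - 55*k - 17)/(9*k**3 + 12*k**2 + 4*k - 8).
So A=-2 and B=1, with C=k**3 + 4*k**2/3 + 4*k/9 - 8/9.
Need (-2)·f(k+1) − (1)·f(k) = k**3 + 4*k**2/3 + 4*k/9 - 8/9.
Bound: deg f ≤ 3.
Match coefficients ⇒ f(k) = -(3*k**3 - 2*k**2 - 2*k - 2)/9.
Certificate R = B(k−1)f/C = -(3*k**3 - 2*k**2 - 2*k - 2)/(9*k**3 + 12*k**2 + 4*k - 8) gives s_k = (-2)**k*(-3*k**3 + 2*k**2 + 2*k + 2).
Verify: (-2)**k*(9*k**3 + 12*k**2 + 4*k - 8) matches t_k.
Telescope: S(n) = s_(n+1) − s_(0) = (-2)**(n + 1)*(-3*n**3 - 7*n**2 - 3*n + 3) − (2) = 6*(-2)**n*n**3 + 14*(-2)**n*n**2 + 6*(-2)**n*n - 6*(-2)**n - 2.

S(n) = 6*(-2)**n*n**3 + 14*(-2)**n*n**2 + 6*(-2)**n*n - 6*(-2)**n - 2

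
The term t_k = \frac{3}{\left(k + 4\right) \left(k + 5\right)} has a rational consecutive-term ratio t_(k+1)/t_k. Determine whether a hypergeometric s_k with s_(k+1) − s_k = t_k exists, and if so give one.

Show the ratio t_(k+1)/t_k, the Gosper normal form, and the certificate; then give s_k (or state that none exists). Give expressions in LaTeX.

Ratio r(k) = (k + 4)/(k + 6).
Normal form (A,B,C) = (k + 4, k + 6, 1).
f must satisfy (k + 4)·f(k+1) − (k + 5)·f(k) = 1.
d = 1 from the (1,1,0) case.
Solve for f: f(k) = k/4 (degree 1 ≤ 1).
Get s_k = R·t_k = 3*k/(4*(k + 4)) with R(k) = B(k−1)f(k)/C(k) = k*(k + 5)/4.
Δs = 3/(k**2 + 9*k + 20), as required.

s_k = \frac{3 k}{4 \left(k + 4\right)}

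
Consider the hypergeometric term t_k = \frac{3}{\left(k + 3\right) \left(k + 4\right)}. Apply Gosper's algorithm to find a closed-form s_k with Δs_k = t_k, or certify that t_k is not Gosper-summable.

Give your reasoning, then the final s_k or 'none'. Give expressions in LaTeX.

Step 1: r(k) = (k + 3)/(k + 5).
Normal form (A,B,C) = (k + 3, k + 5, 1).
Solve (k + 3)·f(k+1) − (k + 4)·f(k) = 1.
d = 1 from the (1,1,0) case.
Solving with deg f ≤ 1: f(k) = k/3.
So s_k = (B(k−1)f/C)·t_k = (k*(k + 4)/3)·t_k = k/(k + 3).
Check: Δs_k = 3/(k**2 + 7*k + 12). ✓

s_k = \frac{k}{k + 3}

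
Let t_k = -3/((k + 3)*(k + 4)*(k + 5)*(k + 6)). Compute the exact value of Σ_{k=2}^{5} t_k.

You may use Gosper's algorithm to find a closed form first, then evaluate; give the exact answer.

Σ = -13/3465

The ratio is (k + 3)/(k + 7).
Factor: A=k + 3; B=k + 7; C=1.
f must satisfy (k + 3)·f(k+1) − (k + 6)·f(k) = 1.
Degrees (1,1,0) ⇒ d ≤ 3.
Coefficient equations give f(k) = k*(k**2 + 12*k + 47)/180.
R(k) = B(k−1)·f(k)/C(k) = k*(k + 6)*(k**2 + 12*k + 47)/180; s_k = R·t_k = k*(-k**2 - 12*k - 47)/(60*(k + 3)*(k + 4)*(k + 5)).
Check: Δs_k = -3/(k**4 + 18*k**3 + 119*k**2 + 342*k + 360). ✓
Σ_(k=2)^(5) t_k = s_(6) − s_(2) = -31/1980 − (-1/84) = -13/3465.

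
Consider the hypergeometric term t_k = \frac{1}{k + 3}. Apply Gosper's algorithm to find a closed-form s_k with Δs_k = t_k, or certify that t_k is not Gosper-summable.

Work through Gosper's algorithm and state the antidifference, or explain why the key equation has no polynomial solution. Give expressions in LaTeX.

none (Gosper's algorithm certifies no s_k)

Step 1: r(k) = (k + 3)/(k + 4).
Normal form (A,B,C) = (k + 3, k + 4, 1).
Need (k + 3)·f(k+1) − (k + 3)·f(k) = 1.
deg f ≤ 0 (via 1,1,0).
Write f(k) = c0. Then LHS − RHS = -1, requiring -1 = 0: contradictory. No certificate.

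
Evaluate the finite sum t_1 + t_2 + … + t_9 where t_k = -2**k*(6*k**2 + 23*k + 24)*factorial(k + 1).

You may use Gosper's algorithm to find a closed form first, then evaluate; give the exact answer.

The ratio is 2*(6*k**3 + 47*k**2 + 123*k + 106)/(6*k**2 + 23*k + 24).
Normal form (A,B,C) = (2*k + 4, 1, k**2 + 23*k/6 + 4).
Set up (2*k + 4)·f(k+1) − (1)·f(k) − (k**2 + 23*k/6 + 4) = 0.
d = 1 from the (1,0,2) case.
Solve for f: f(k) = (3*k + 4)/6 (degree 1 ≤ 1).
Get s_k = R·t_k = -2**k*(3*k + 4)*factorial(k + 1) with R(k) = B(k−1)f(k)/C(k) = (3*k + 4)/(6*k**2 + 23*k + 24).
s_(k+1) − s_k = -2**k*(6*k**2 + 23*k + 24)*factorial(k + 1) = t_k.
Evaluate s at k=10 and k=1: -1389743308800 and -28; difference -1389743308772.

Σ = -1389743308772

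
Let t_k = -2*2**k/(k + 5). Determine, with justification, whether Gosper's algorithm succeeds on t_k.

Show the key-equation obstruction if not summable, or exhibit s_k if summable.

Compute t_(k+1)/t_k: get 2*(k + 5)/(k + 6).
Normal form (A,B,C) = (2*k + 10, k + 6, 1).
f must satisfy (2*k + 10)·f(k+1) − (k + 5)·f(k) = 1.
deg f ≤ -1 (via 1,1,0).
d = -1 < 0 ⇒ no nonzero polynomial f; not summable.

No — negative degree bound, so no certificate f.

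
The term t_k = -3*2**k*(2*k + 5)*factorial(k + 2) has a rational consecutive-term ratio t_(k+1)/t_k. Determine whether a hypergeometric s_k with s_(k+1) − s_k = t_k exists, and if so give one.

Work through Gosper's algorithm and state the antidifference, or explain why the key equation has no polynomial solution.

Step 1: r(k) = 2*(k + 3)*(2*k + 7)/(2*k + 5).
Take A(k)=2*k + 6, B(k)=1, C(k)=k + 5/2.
f must satisfy (2*k + 6)·f(k+1) − (1)·f(k) = k + 5/2.
deg f ≤ 0 (via 1,0,1).
A polynomial solution: f(k) = 1/2.
Get s_k = R·t_k = -3*2**k*factorial(k + 2) with R(k) = B(k−1)f(k)/C(k) = 1/(2*k + 5).
Verify: -3*2**k*(2*k + 5)*factorial(k + 2) matches t_k.

s_k = -3*2**k*factorial(k + 2)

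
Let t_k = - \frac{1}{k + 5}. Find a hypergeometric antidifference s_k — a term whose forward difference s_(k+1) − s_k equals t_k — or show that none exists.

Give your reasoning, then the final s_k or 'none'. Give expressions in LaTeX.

none — t_k is not Gosper-summable

Ratio r(k) = (k + 5)/(k + 6).
So A=k + 5 and B=k + 6, with C=1.
Set up (k + 5)·f(k+1) − (k + 5)·f(k) − (1) = 0.
Bound: deg f ≤ 0.
f = c0 ⇒ A·f(k+1) − B(k−1)·f(k) − C = -1. The system {-1 = 0} is inconsistent; no antidifference.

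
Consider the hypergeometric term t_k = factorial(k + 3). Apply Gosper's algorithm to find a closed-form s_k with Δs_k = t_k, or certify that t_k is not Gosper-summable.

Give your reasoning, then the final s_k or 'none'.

Compute t_(k+1)/t_k: get k + 4.
Take A(k)=k + 4, B(k)=1, C(k)=1.
Solve (k + 4)·f(k+1) − (1)·f(k) = 1.
deg f ≤ -1 (via 1,0,0).
Bound -1 < 0, so the key equation has no polynomial solution.

no hypergeometric antidifference exists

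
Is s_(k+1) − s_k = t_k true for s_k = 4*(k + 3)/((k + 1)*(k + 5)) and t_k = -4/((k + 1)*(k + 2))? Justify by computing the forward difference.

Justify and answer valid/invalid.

s_(k+1) = 4*(k + 4)/((k + 2)*(k + 6))
s_(k+1) − s_k = 4*(-k**2 - 7*k - 16)/(k**4 + 14*k**3 + 65*k**2 + 112*k + 60)
(s_(k+1) − s_k) − t_k = 8*(2*k + 7)/(k**4 + 14*k**3 + 65*k**2 + 112*k + 60)

Invalid: residual 8*(2*k + 7)/(k**4 + 14*k**3 + 65*k**2 + 112*k + 60) ≠ 0.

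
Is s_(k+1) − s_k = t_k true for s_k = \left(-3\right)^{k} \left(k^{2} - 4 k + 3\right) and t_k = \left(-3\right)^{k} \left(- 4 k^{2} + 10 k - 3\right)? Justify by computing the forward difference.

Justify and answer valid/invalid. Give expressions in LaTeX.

s_(k+1) = 3*(-3)**k*k*(2 - k)
s_(k+1) − s_k = (-3)**k*(-4*k**2 + 10*k - 3)
(s_(k+1) − s_k) − t_k = 0

Valid — Δs_k = t_k.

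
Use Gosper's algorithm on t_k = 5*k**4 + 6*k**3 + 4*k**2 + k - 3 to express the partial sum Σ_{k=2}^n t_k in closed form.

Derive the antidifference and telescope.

The ratio is (5*k**4 + 26*k**3 + 52*k**2 + 47*k + 13)/(5*k**4 + 6*k**3 + 4*k**2 + k - 3).
A = 1, B = 1, C = k**4 + 6*k**3/5 + 4*k**2/5 + k/5 - 3/5.
Key eq: (1)·f(k+1) = (1)·f(k) + (k**4 + 6*k**3/5 + 4*k**2/5 + k/5 - 3/5).
deg f ≤ 5 (via 0,0,4).
Match coefficients ⇒ f(k) = k*(k**4 - k**3 - 3)/5.
So s_k = (B(k−1)f/C)·t_k = (k*(k**4 - k**3 - 3)/(5*k**4 + 6*k**3 + 4*k**2 + k - 3))·t_k = k*(k**4 - k**3 - 3).
Verify: 5*k**4 + 6*k**3 + 4*k**2 + k - 3 matches t_k.
Telescope: S(n) = s_(n+1) − s_(2) = n**5 + 4*n**4 + 6*n**3 + 4*n**2 - 2*n - 3 − (10) = n**5 + 4*n**4 + 6*n**3 + 4*n**2 - 2*n - 13.

S(n) = n**5 + 4*n**4 + 6*n**3 + 4*n**2 - 2*n - 13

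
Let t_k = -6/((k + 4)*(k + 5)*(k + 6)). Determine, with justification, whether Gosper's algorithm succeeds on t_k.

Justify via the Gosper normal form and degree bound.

Yes. s_k = 3*k*(-k - 9)/(20*(k + 4)*(k + 5)).

Ratio r(k) = (k + 4)/(k + 7).
A = k + 4, B = k + 7, C = 1.
Key eq: (k + 4)·f(k+1) = (k + 6)·f(k) + (1).
Bound: deg f ≤ 2.
Match coefficients ⇒ f(k) = k*(k + 9)/40.
Certificate R = B(k−1)f/C = k*(k + 6)*(k + 9)/40 gives s_k = 3*k*(-k - 9)/(20*(k + 4)*(k + 5)).
s_(k+1) − s_k = -6/(k**3 + 15*k**2 + 74*k + 120) = t_k.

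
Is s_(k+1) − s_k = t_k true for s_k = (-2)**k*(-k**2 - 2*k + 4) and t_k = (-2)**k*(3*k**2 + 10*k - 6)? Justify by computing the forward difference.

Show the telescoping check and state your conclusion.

s_(k+1) = (-2)**(k + 1)*(-k**2 - 4*k + 1)
s_(k+1) − s_k = (-2)**k*(3*k**2 + 10*k - 6)
(s_(k+1) − s_k) − t_k = 0

valid; difference matches t_k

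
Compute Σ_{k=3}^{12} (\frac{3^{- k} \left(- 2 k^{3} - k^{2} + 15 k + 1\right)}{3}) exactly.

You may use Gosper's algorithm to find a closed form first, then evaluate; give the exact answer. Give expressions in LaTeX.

Σ = -1887086/1594323

Ratio r(k) = (2*k**3 + 7*k**2 - 7*k - 13)/(3*(2*k**3 + k**2 - 15*k - 1)).
Gosper form: A/B · C(k+1)/C(k) with A=1/3, B=1, C=k**3 + k**2/2 - 15*k/2 - 1/2.
Set up (1/3)·f(k+1) − (1)·f(k) − (k**3 + k**2/2 - 15*k/2 - 1/2) = 0.
d = 3 from the (0,0,3) case.
Solve for f: f(k) = -3*(k**3 + 2*k**2 - 4*k - 1)/2 (degree 3 ≤ 3).
Get s_k = R·t_k = (k**3 + 2*k**2 - 4*k - 1)/3**k with R(k) = B(k−1)f(k)/C(k) = -3*(k**3 + 2*k**2 - 4*k - 1)/(2*k**3 + k**2 - 15*k - 1).
Δs = (-2*k**3 - k**2 + 15*k + 1)/(3*3**k), as required.
Telescoping: Σ = s_(13) − s_(3) = 2482/1594323 − (32/27) = -1887086/1594323.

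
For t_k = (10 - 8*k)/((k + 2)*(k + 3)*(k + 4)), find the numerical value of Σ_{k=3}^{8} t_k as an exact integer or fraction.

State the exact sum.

The ratio is (k + 2)*(4*k - 1)/((k + 5)*(4*k - 5)).
Normal form (A,B,C) = (k + 2, k + 5, k - 5/4).
f must satisfy (k + 2)·f(k+1) − (k + 4)·f(k) = k - 5/4.
deg f ≤ 2 (via 1,1,1).
Match coefficients ⇒ f(k) = k*(k - 11)/16.
R(k) = B(k−1)·f(k)/C(k) = k*(k - 11)*(k + 4)/(4*(4*k - 5)); s_k = R·t_k = -k*(k - 11)/(2*(k + 2)*(k + 3)).
Check: Δs_k = 2*(5 - 4*k)/(k**3 + 9*k**2 + 26*k + 24). ✓
Σ_(k=3)^(8) t_k = s_(9) − s_(3) = 3/44 − (2/5) = -73/220.

Σ = -73/220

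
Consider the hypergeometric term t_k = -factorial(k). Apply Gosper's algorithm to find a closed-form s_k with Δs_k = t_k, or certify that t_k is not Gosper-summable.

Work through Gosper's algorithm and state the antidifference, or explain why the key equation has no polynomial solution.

none — t_k is not Gosper-summable

The ratio is k + 1.
Factor: A=k + 1; B=1; C=1.
Need (k + 1)·f(k+1) − (1)·f(k) = 1.
d = -1 from the (1,0,0) case.
Negative degree bound (-1): no f exists, t_k not Gosper-summable.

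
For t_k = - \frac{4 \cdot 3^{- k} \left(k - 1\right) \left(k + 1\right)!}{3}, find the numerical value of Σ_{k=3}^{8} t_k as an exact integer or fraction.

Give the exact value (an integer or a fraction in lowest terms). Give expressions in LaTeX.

Σ = -178336/243

Step 1: r(k) = k*(k + 2)/(3*(k - 1)).
Take A(k)=k/3 + 2/3, B(k)=1, C(k)=k - 1.
Need (k/3 + 2/3)·f(k+1) − (1)·f(k) = k - 1.
From deg A=1, deg B=0, deg C=1: d=0.
Solve for f: f(k) = 3 (degree 0 ≤ 0).
Get s_k = R·t_k = -4*factorial(k + 1)/3**k with R(k) = B(k−1)f(k)/C(k) = 3/(k - 1).
Check: Δs_k = -4*(k - 1)*factorial(k + 1)/(3*3**k). ✓
Sum = s_(9) − s_(3); s_(9) = -179200/243, s_(3) = -32/9 ⇒ -178336/243.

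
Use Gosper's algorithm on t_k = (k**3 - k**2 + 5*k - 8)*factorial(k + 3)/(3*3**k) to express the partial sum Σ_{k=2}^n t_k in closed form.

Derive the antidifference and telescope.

S(n) = 3**(-n - 1)*(n - 1)**2*factorial(n + 4)

t_(k+1)/t_k = (k + 4)*(5*k + (k + 1)**3 - (k + 1)**2 - 3)/(3*(k**3 - k**2 + 5*k - 8)).
Gosper form: A/B · C(k+1)/C(k) with A=k/3 + 4/3, B=1, C=k**3 - k**2 + 5*k - 8.
Set up (k/3 + 4/3)·f(k+1) − (1)·f(k) − (k**3 - k**2 + 5*k - 8) = 0.
Bound: deg f ≤ 2.
Solving with deg f ≤ 2: f(k) = 3*(k - 2)**2.
R(k) = B(k−1)·f(k)/C(k) = 3*(k - 2)**2/(k**3 - k**2 + 5*k - 8); s_k = R·t_k = (k - 2)**2*factorial(k + 3)/3**k.
Check: Δs_k = (k**3 - k**2 + 5*k - 8)*factorial(k + 3)/(3*3**k). ✓
Σ_(k=2)^n t_k = s_(n+1) − s_(2) = (3**(-n - 1)*(n - 1)**2*factorial(n + 4)) − (0), i.e. 3**(-n - 1)*(n - 1)**2*factorial(n + 4).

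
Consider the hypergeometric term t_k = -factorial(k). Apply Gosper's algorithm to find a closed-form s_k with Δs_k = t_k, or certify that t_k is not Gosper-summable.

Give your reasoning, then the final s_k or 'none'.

Ratio r(k) = k + 1.
Gosper form: A/B · C(k+1)/C(k) with A=k + 1, B=1, C=1.
Solve (k + 1)·f(k+1) − (1)·f(k) = 1.
Degrees (1,0,0) ⇒ d ≤ -1.
Bound -1 < 0, so the key equation has no polynomial solution.

none (Gosper's algorithm certifies no s_k)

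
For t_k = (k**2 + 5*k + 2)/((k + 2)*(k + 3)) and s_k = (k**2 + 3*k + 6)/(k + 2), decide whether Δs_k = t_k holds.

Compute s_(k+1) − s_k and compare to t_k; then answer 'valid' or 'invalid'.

Valid: the claim telescopes to t_k.

s_(k+1) = (k**2 + 5*k + 10)/(k + 3)
s_(k+1) − s_k = (k**2 + 5*k + 2)/(k**2 + 5*k + 6)
(s_(k+1) − s_k) − t_k = 0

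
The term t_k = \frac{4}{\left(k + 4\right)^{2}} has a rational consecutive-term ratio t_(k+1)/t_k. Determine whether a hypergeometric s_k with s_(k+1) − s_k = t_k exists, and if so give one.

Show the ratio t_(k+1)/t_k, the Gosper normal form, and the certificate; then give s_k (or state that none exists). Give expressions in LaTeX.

not Gosper-summable; s_k does not exist

r(k) = (k + 4)**2/(k + 5)**2 after simplifying.
Factor: A=k**2 + 8*k + 16; B=k**2 + 10*k + 25; C=1.
Set up (k**2 + 8*k + 16)·f(k+1) − (k**2 + 8*k + 16)·f(k) − (1) = 0.
Degrees (2,2,0) ⇒ d ≤ 0.
Put f(k) = c0: A·f(k+1) − B(k−1)·f(k) − C = -1; need -1 = 0 — inconsistent ⇒ no f, not summable.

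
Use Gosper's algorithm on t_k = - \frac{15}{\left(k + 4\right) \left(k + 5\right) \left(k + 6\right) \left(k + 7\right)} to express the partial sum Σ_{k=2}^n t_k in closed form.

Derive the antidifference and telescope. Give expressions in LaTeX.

t_(k+1)/t_k = (k + 4)/(k + 8).
Gosper form: A/B · C(k+1)/C(k) with A=k + 4, B=k + 8, C=1.
Solve (k + 4)·f(k+1) − (k + 7)·f(k) = 1.
Degrees (1,1,0) ⇒ d ≤ 3.
A polynomial solution: f(k) = k*(k**2 + 15*k + 74)/360.
Get s_k = R·t_k = k*(-k**2 - 15*k - 74)/(24*(k + 4)*(k + 5)*(k + 6)) with R(k) = B(k−1)f(k)/C(k) = k*(k + 7)*(k**2 + 15*k + 74)/360.
Verify: -15/(k**4 + 22*k**3 + 179*k**2 + 638*k + 840) matches t_k.
Telescope: S(n) = s_(n+1) − s_(2) = (-n**3 - 18*n**2 - 107*n - 90)/(24*(n**3 + 18*n**2 + 107*n + 210)) − (-3/112) = 5*(-n**3 - 18*n**2 - 107*n + 126)/(336*(n**3 + 18*n**2 + 107*n + 210)).

S(n) = \frac{5 \left(- n^{3} - 18 n^{2} - 107 n + 126\right)}{336 \left(n^{3} + 18 n^{2} + 107 n + 210\right)}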